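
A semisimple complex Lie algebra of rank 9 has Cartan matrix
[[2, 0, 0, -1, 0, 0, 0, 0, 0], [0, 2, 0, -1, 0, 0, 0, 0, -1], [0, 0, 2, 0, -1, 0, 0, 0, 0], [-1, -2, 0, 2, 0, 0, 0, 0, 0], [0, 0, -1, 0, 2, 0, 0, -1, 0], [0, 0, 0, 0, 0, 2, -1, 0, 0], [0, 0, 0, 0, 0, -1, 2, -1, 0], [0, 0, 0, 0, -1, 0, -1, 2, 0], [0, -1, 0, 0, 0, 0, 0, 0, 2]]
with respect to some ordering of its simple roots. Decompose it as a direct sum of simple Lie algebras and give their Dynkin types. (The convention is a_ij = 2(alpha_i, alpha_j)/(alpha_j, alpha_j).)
The diagram associated to this matrix has two connected components: the simple roots {alpha_3, alpha_5, alpha_6, alpha_7, alpha_8} form a chain of 5 nodes with single edges (A_5), and {alpha_1, alpha_2, alpha_4, alpha_9} form a chain of 4 nodes with a double edge between the middle two (F_4). A semisimple Lie algebra decomposes uniquely as the direct sum of simple ideals, one per connected component of its Dynkin diagram, so g ≅ A_5 ⊕ F_4 (dimension 35 + 52 = 87).

type A_5 + type F_4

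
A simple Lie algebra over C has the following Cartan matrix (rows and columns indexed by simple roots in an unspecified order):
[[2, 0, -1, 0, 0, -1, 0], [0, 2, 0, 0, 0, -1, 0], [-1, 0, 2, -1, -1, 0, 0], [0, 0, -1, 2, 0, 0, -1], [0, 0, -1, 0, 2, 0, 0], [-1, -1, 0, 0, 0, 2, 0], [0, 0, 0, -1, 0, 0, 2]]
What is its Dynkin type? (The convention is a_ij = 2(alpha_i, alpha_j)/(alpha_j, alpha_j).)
The matrix has rank 7 with 2's on the diagonal. Reading the off-diagonal entries as Dynkin edges (a single edge where a_ij = a_ji = -1; a double or triple edge where a_ij * a_ji = 2 or 3), the diagram is a chain of 6 nodes with one extra node attached to the third node from one end (E_7). One simple-root ordering that puts it in standard form is (alpha_7, alpha_5, alpha_4, alpha_3, alpha_1, alpha_6, alpha_2). So the algebra is type E_7.

E_7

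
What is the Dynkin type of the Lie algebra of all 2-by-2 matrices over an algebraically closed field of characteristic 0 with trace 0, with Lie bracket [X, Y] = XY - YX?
This is sl(2), which has dimension 2^2 - 1 = 3 and rank 2 - 1 = 1 (a Cartan subalgebra is the diagonal traceless matrices). In the classification of classical Lie algebras, the special linear algebra sl(n+1) has type A_n; here n = 1, so the Dynkin diagram is a chain of 1 nodes with single edges (A_1). Hence the type is A_1.

A1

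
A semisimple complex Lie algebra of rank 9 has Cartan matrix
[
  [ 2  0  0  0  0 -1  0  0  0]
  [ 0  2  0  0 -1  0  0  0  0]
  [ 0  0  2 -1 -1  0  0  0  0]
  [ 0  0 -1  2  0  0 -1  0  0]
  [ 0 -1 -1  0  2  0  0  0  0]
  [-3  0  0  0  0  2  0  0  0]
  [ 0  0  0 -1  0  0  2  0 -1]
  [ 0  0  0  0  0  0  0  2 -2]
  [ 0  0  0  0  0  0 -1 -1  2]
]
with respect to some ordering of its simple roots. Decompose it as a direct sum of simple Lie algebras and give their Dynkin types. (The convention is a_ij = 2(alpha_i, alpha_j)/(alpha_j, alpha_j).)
C_7 (sp(14)) + G_2

The diagram associated to this matrix has two connected components: the simple roots {alpha_2, alpha_3, alpha_4, alpha_5, alpha_7, alpha_8, alpha_9} form a chain of 7 nodes with a double edge at one end; the terminal node there is the unique long simple root (C_7), and {alpha_1, alpha_6} form two nodes joined by a triple edge (G_2). A semisimple Lie algebra decomposes uniquely as the direct sum of simple ideals, one per connected component of its Dynkin diagram, so g ≅ C_7 ⊕ G_2 (dimension 105 + 14 = 119).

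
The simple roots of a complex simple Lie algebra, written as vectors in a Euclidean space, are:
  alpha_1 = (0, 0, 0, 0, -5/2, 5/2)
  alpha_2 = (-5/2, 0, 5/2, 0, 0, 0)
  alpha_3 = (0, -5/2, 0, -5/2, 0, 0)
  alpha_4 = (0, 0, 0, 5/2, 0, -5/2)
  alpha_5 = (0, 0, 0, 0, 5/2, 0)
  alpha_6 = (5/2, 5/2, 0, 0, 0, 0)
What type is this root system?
B6

Compute the Cartan integers a_ij = 2(alpha_i, alpha_j)/(alpha_j, alpha_j); the resulting 6x6 Cartan matrix is
[[2, 0, 0, -1, -2, 0], [0, 2, 0, 0, 0, -1], [0, 0, 2, -1, 0, -1], [-1, 0, -1, 2, 0, 0], [-1, 0, 0, 0, 2, 0], [0, -1, -1, 0, 0, 2]].
The roots have two lengths (squared-length ratio 2:1); the short ones are alpha_{5}. The associated Dynkin diagram is a chain of 6 nodes with a double edge at one end; the terminal node there is the unique short simple root (B_6), so the type is B_6 (the algebra so(13)).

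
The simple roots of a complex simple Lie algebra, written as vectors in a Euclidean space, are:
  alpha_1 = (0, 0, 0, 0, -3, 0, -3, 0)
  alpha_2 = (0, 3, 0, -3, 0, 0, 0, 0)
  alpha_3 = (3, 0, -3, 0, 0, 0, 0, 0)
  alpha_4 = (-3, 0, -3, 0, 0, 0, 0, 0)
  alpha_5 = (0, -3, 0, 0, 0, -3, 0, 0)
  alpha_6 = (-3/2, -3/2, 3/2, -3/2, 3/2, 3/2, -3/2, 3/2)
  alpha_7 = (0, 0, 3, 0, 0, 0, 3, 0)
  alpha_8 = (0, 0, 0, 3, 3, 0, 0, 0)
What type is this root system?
Compute the Cartan integers a_ij = 2(alpha_i, alpha_j)/(alpha_j, alpha_j); the resulting 8x8 Cartan matrix is
[[2, 0, 0, 0, 0, 0, -1, -1], [0, 2, 0, 0, -1, 0, 0, -1], [0, 0, 2, 0, 0, -1, -1, 0], [0, 0, 0, 2, 0, 0, -1, 0], [0, -1, 0, 0, 2, 0, 0, 0], [0, 0, -1, 0, 0, 2, 0, 0], [-1, 0, -1, -1, 0, 0, 2, 0], [-1, -1, 0, 0, 0, 0, 0, 2]].
All simple roots have the same length, so the diagram is simply laced. The associated Dynkin diagram is a chain of 7 nodes with one extra node attached to the third node from one end (E_8), so the type is E_8.

E_8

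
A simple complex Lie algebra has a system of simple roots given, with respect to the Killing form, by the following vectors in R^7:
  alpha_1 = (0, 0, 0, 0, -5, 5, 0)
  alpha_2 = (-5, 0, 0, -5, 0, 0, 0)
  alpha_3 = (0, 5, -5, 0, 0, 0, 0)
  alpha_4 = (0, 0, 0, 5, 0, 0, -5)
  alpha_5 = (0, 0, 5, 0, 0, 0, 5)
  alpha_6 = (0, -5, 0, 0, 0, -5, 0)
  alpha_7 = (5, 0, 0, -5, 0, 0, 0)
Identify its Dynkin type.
Compute the Cartan integers a_ij = 2(alpha_i, alpha_j)/(alpha_j, alpha_j); the resulting 7x7 Cartan matrix is
[[2, 0, 0, 0, 0, -1, 0], [0, 2, 0, -1, 0, 0, 0], [0, 0, 2, 0, -1, -1, 0], [0, -1, 0, 2, -1, 0, -1], [0, 0, -1, -1, 2, 0, 0], [-1, 0, -1, 0, 0, 2, 0], [0, 0, 0, -1, 0, 0, 2]].
All simple roots have the same length, so the diagram is simply laced. The associated Dynkin diagram is a chain of 5 nodes with a fork of two nodes at one end (D_7), so the type is D_7 (the algebra so(14)).

type D_7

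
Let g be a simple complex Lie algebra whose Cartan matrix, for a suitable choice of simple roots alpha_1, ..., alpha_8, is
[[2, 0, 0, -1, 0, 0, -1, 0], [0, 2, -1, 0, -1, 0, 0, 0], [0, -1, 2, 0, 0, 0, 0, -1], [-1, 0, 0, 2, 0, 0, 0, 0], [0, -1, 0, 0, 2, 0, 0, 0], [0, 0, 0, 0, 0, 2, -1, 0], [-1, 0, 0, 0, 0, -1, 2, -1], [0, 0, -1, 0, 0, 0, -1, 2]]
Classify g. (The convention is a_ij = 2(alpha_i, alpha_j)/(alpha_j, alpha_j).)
type E_8

The matrix has rank 8 with 2's on the diagonal. Reading the off-diagonal entries as Dynkin edges (a single edge where a_ij = a_ji = -1; a double or triple edge where a_ij * a_ji = 2 or 3), the diagram is a chain of 7 nodes with one extra node attached to the third node from one end (E_8). One simple-root ordering that puts it in standard form is (alpha_4, alpha_6, alpha_1, alpha_7, alpha_8, alpha_3, alpha_2, alpha_5). So the algebra is type E_8.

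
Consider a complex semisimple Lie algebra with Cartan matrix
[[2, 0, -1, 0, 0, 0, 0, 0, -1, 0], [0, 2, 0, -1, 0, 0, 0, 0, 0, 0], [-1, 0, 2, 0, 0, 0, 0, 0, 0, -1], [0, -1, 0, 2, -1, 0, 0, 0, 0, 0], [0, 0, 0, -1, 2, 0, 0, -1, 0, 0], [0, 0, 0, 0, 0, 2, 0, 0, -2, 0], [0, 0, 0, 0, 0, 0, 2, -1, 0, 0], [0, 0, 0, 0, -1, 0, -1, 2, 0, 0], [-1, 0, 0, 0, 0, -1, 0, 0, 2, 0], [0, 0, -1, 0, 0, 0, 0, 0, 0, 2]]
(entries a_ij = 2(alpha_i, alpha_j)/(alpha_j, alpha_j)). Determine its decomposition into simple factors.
The diagram associated to this matrix has two connected components: the simple roots {alpha_2, alpha_4, alpha_5, alpha_7, alpha_8} form a chain of 5 nodes with single edges (A_5), and {alpha_1, alpha_3, alpha_6, alpha_9, alpha_10} form a chain of 5 nodes with a double edge at one end; the terminal node there is the unique long simple root (C_5). A semisimple Lie algebra decomposes uniquely as the direct sum of simple ideals, one per connected component of its Dynkin diagram, so g ≅ A_5 ⊕ C_5 (dimension 35 + 55 = 90).

A5 ⊕ C5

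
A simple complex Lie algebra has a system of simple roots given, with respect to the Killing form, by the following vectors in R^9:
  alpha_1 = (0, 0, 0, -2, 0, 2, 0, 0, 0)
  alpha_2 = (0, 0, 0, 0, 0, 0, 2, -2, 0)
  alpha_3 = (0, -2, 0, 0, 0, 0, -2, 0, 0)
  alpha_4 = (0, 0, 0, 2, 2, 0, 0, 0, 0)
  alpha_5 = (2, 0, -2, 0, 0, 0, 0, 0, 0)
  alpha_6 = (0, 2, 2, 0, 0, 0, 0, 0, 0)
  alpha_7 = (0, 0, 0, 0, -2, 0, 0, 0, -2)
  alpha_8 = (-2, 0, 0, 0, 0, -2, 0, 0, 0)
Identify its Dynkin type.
A_8 (sl(9))

Compute the Cartan integers a_ij = 2(alpha_i, alpha_j)/(alpha_j, alpha_j); the resulting 8x8 Cartan matrix is
[[2, 0, 0, -1, 0, 0, 0, -1], [0, 2, -1, 0, 0, 0, 0, 0], [0, -1, 2, 0, 0, -1, 0, 0], [-1, 0, 0, 2, 0, 0, -1, 0], [0, 0, 0, 0, 2, -1, 0, -1], [0, 0, -1, 0, -1, 2, 0, 0], [0, 0, 0, -1, 0, 0, 2, 0], [-1, 0, 0, 0, -1, 0, 0, 2]].
All simple roots have the same length, so the diagram is simply laced. The associated Dynkin diagram is a chain of 8 nodes with single edges (A_8), so the type is A_8 (the algebra sl(9)).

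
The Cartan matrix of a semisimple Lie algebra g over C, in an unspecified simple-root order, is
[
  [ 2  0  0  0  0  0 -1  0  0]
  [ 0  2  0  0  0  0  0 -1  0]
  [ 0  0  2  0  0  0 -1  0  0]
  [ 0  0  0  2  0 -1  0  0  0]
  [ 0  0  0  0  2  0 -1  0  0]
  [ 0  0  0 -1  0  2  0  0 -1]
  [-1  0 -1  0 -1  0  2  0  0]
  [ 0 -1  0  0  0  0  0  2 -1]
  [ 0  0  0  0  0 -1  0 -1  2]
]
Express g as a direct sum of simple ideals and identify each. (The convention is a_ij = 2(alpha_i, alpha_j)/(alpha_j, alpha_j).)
A5 + D4

The diagram associated to this matrix has two connected components: the simple roots {alpha_2, alpha_4, alpha_6, alpha_8, alpha_9} form a chain of 5 nodes with single edges (A_5), and {alpha_1, alpha_3, alpha_5, alpha_7} form a chain of 2 nodes with a fork of two nodes at one end (D_4). A semisimple Lie algebra decomposes uniquely as the direct sum of simple ideals, one per connected component of its Dynkin diagram, so g ≅ A_5 ⊕ D_4 (dimension 35 + 28 = 63).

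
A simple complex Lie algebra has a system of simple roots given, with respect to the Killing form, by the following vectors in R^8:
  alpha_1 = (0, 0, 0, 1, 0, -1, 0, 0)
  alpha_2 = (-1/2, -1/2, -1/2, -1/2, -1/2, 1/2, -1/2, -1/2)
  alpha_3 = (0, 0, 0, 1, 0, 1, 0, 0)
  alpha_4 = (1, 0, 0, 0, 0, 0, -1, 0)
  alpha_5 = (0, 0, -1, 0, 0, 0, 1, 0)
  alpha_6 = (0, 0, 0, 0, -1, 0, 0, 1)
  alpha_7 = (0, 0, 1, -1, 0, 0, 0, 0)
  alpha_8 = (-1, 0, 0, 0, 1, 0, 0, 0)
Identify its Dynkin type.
type E_8

Compute the Cartan integers a_ij = 2(alpha_i, alpha_j)/(alpha_j, alpha_j); the resulting 8x8 Cartan matrix is
[[2, -1, 0, 0, 0, 0, -1, 0], [-1, 2, 0, 0, 0, 0, 0, 0], [0, 0, 2, 0, 0, 0, -1, 0], [0, 0, 0, 2, -1, 0, 0, -1], [0, 0, 0, -1, 2, 0, -1, 0], [0, 0, 0, 0, 0, 2, 0, -1], [-1, 0, -1, 0, -1, 0, 2, 0], [0, 0, 0, -1, 0, -1, 0, 2]].
All simple roots have the same length, so the diagram is simply laced. The associated Dynkin diagram is a chain of 7 nodes with one extra node attached to the third node from one end (E_8), so the type is E_8.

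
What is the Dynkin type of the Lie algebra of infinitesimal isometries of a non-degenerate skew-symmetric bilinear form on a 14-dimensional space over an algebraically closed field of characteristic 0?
This is sp(14), which has dimension 14(14+1)/2 = 105 and rank 14/2 = 7. In the classification of classical Lie algebras, the symplectic algebra sp(2n) has type C_n; here n = 7, so the Dynkin diagram is a chain of 7 nodes with a double edge at one end; the terminal node there is the unique long simple root (C_7). Hence the type is C_7.

C7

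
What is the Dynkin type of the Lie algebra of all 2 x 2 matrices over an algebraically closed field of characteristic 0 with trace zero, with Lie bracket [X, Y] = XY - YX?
This is sl(2), which has dimension 2^2 - 1 = 3 and rank 2 - 1 = 1 (a Cartan subalgebra is the diagonal traceless matrices). In the classification of classical Lie algebras, the special linear algebra sl(n+1) has type A_n; here n = 1, so the Dynkin diagram is a chain of 1 nodes with single edges (A_1). Hence the type is A_1.

A_1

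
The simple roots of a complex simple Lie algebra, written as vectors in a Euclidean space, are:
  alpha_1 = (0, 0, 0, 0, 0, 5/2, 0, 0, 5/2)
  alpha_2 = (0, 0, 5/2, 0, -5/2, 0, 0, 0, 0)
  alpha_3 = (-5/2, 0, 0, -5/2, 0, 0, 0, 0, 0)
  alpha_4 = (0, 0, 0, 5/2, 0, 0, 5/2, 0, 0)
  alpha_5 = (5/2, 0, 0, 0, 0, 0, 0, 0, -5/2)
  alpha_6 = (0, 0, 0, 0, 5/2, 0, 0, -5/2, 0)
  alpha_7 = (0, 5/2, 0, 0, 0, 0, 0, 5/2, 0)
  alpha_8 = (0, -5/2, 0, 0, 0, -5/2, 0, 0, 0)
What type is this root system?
A8

Compute the Cartan integers a_ij = 2(alpha_i, alpha_j)/(alpha_j, alpha_j); the resulting 8x8 Cartan matrix is
[[2, 0, 0, 0, -1, 0, 0, -1], [0, 2, 0, 0, 0, -1, 0, 0], [0, 0, 2, -1, -1, 0, 0, 0], [0, 0, -1, 2, 0, 0, 0, 0], [-1, 0, -1, 0, 2, 0, 0, 0], [0, -1, 0, 0, 0, 2, -1, 0], [0, 0, 0, 0, 0, -1, 2, -1], [-1, 0, 0, 0, 0, 0, -1, 2]].
All simple roots have the same length, so the diagram is simply laced. The associated Dynkin diagram is a chain of 8 nodes with single edges (A_8), so the type is A_8 (the algebra sl(9)).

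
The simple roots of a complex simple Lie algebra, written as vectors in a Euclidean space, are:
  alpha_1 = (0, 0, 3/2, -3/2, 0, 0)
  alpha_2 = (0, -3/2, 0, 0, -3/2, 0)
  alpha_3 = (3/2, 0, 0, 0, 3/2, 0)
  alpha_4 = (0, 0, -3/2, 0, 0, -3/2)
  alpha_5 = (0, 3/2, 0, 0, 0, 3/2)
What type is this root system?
Compute the Cartan integers a_ij = 2(alpha_i, alpha_j)/(alpha_j, alpha_j); the resulting 5x5 Cartan matrix is
[[2, 0, 0, -1, 0], [0, 2, -1, 0, -1], [0, -1, 2, 0, 0], [-1, 0, 0, 2, -1], [0, -1, 0, -1, 2]].
All simple roots have the same length, so the diagram is simply laced. The associated Dynkin diagram is a chain of 5 nodes with single edges (A_5), so the type is A_5 (the algebra sl(6)).

A_5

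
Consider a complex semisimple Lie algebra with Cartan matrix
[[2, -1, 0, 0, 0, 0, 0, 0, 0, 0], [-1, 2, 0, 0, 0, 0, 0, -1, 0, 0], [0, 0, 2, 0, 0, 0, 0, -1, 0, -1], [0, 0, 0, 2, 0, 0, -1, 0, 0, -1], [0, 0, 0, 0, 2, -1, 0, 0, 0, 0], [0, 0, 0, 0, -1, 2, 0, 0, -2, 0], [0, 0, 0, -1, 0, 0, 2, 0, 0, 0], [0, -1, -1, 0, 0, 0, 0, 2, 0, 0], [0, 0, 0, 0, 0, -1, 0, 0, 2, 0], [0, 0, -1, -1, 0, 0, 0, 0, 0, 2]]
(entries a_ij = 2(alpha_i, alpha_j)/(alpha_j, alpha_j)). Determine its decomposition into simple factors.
The diagram associated to this matrix has two connected components: the simple roots {alpha_1, alpha_2, alpha_3, alpha_4, alpha_7, alpha_8, alpha_10} form a chain of 7 nodes with single edges (A_7), and {alpha_5, alpha_6, alpha_9} form a chain of 3 nodes with a double edge at one end; the terminal node there is the unique short simple root (B_3). A semisimple Lie algebra decomposes uniquely as the direct sum of simple ideals, one per connected component of its Dynkin diagram, so g ≅ A_7 ⊕ B_3 (dimension 63 + 21 = 84).

A_7 (sl(8)) + B_3 (so(7))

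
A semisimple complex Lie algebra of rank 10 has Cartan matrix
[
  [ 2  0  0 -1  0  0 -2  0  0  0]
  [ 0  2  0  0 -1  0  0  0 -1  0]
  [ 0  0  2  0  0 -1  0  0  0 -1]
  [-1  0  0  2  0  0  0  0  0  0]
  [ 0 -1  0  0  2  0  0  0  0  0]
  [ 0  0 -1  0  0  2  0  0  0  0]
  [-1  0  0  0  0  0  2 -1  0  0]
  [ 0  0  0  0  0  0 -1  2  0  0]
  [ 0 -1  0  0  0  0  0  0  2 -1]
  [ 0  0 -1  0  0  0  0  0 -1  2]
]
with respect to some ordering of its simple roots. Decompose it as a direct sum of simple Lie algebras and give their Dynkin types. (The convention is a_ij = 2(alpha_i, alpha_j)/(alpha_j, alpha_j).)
The diagram associated to this matrix has two connected components: the simple roots {alpha_2, alpha_3, alpha_5, alpha_6, alpha_9, alpha_10} form a chain of 6 nodes with single edges (A_6), and {alpha_1, alpha_4, alpha_7, alpha_8} form a chain of 4 nodes with a double edge between the middle two (F_4). A semisimple Lie algebra decomposes uniquely as the direct sum of simple ideals, one per connected component of its Dynkin diagram, so g ≅ A_6 ⊕ F_4 (dimension 48 + 52 = 100).

type A_6 + type F_4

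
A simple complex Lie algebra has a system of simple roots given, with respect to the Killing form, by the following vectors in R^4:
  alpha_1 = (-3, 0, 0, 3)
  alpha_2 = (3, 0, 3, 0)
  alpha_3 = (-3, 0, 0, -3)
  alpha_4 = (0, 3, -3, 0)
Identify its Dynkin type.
Compute the Cartan integers a_ij = 2(alpha_i, alpha_j)/(alpha_j, alpha_j); the resulting 4x4 Cartan matrix is
[[2, -1, 0, 0], [-1, 2, -1, -1], [0, -1, 2, 0], [0, -1, 0, 2]].
All simple roots have the same length, so the diagram is simply laced. The associated Dynkin diagram is a chain of 2 nodes with a fork of two nodes at one end (D_4), so the type is D_4 (the algebra so(8)).

D4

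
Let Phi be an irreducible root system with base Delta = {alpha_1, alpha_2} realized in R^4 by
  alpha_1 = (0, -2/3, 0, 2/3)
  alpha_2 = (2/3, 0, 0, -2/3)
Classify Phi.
Compute the Cartan integers a_ij = 2(alpha_i, alpha_j)/(alpha_j, alpha_j); the resulting 2x2 Cartan matrix is
[[2, -1], [-1, 2]].
All simple roots have the same length, so the diagram is simply laced. The associated Dynkin diagram is a chain of 2 nodes with single edges (A_2), so the type is A_2 (the algebra sl(3)).

type A_2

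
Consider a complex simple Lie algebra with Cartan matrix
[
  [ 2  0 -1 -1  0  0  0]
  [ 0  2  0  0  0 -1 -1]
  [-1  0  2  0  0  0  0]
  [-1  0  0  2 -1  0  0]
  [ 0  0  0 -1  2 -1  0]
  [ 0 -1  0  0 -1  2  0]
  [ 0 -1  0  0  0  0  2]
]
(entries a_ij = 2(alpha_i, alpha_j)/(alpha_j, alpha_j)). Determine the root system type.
The matrix has rank 7 with 2's on the diagonal. Reading the off-diagonal entries as Dynkin edges (a single edge where a_ij = a_ji = -1; a double or triple edge where a_ij * a_ji = 2 or 3), the diagram is a chain of 7 nodes with single edges (A_7). One simple-root ordering that puts it in standard form is (alpha_7, alpha_2, alpha_6, alpha_5, alpha_4, alpha_1, alpha_3). So the algebra is type A_7, i.e. sl(8).

type A_7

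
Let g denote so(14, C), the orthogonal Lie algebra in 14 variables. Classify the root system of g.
This is so(14) with 14 even, which has dimension 14(14-1)/2 = 91 and rank 14/2 = 7. In the classification of classical Lie algebras, the orthogonal algebra so(2n) in an even number of variables has type D_n; here n = 7, so the Dynkin diagram is a chain of 5 nodes with a fork of two nodes at one end (D_7). Hence the type is D_7.

D_7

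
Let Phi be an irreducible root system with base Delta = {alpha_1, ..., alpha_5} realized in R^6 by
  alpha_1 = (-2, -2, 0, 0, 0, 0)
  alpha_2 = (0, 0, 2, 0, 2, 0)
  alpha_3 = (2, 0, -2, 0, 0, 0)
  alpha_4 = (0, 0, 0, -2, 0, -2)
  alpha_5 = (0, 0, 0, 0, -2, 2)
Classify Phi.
Compute the Cartan integers a_ij = 2(alpha_i, alpha_j)/(alpha_j, alpha_j); the resulting 5x5 Cartan matrix is
[[2, 0, -1, 0, 0], [0, 2, -1, 0, -1], [-1, -1, 2, 0, 0], [0, 0, 0, 2, -1], [0, -1, 0, -1, 2]].
All simple roots have the same length, so the diagram is simply laced. The associated Dynkin diagram is a chain of 5 nodes with single edges (A_5), so the type is A_5 (the algebra sl(6)).

A_5 (sl(6))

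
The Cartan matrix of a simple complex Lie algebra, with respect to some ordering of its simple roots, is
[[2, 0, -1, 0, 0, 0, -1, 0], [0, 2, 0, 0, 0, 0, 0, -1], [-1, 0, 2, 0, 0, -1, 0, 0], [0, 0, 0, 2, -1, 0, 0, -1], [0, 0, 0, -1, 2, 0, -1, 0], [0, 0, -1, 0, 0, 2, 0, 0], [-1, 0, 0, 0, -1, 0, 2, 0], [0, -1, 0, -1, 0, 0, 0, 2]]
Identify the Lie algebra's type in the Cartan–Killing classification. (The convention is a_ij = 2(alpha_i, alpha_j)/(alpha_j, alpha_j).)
The matrix has rank 8 with 2's on the diagonal. Reading the off-diagonal entries as Dynkin edges (a single edge where a_ij = a_ji = -1; a double or triple edge where a_ij * a_ji = 2 or 3), the diagram is a chain of 8 nodes with single edges (A_8). One simple-root ordering that puts it in standard form is (alpha_6, alpha_3, alpha_1, alpha_7, alpha_5, alpha_4, alpha_8, alpha_2). So the algebra is type A_8, i.e. sl(9).

type A_8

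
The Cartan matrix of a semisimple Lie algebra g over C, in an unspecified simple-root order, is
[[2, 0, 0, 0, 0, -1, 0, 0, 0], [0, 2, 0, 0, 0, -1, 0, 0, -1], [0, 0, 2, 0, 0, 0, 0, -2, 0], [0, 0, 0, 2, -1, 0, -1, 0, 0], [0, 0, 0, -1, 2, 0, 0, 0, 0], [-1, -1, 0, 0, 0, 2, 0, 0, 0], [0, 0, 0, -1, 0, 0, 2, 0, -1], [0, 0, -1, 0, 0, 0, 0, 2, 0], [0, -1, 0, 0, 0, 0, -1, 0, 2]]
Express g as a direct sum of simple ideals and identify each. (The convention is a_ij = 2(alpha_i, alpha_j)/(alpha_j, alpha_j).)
The diagram associated to this matrix has two connected components: the simple roots {alpha_1, alpha_2, alpha_4, alpha_5, alpha_6, alpha_7, alpha_9} form a chain of 7 nodes with single edges (A_7), and {alpha_3, alpha_8} form a chain of 2 nodes with a double edge at one end; the terminal node there is the unique short simple root (B_2). A semisimple Lie algebra decomposes uniquely as the direct sum of simple ideals, one per connected component of its Dynkin diagram, so g ≅ A_7 ⊕ B_2 (dimension 63 + 10 = 73).

type A_7 ⊕ type B_2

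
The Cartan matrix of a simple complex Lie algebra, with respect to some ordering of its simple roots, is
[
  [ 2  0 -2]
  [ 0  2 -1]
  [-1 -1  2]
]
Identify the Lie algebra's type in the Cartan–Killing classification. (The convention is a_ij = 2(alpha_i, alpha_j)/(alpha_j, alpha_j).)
C3

The matrix has rank 3 with 2's on the diagonal. Reading the off-diagonal entries as Dynkin edges (a single edge where a_ij = a_ji = -1; a double or triple edge where a_ij * a_ji = 2 or 3), the diagram is a chain of 3 nodes with a double edge at one end; the terminal node there is the unique long simple root (C_3). One simple-root ordering that puts it in standard form is (alpha_2, alpha_3, alpha_1). So the algebra is type C_3, i.e. sp(6).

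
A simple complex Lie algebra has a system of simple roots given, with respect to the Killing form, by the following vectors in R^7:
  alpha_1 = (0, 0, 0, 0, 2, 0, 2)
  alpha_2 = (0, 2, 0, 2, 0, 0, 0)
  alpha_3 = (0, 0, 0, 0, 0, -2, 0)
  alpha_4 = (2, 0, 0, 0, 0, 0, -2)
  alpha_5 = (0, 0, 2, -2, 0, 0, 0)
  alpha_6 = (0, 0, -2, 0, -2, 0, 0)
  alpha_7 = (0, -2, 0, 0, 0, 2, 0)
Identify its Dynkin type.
Compute the Cartan integers a_ij = 2(alpha_i, alpha_j)/(alpha_j, alpha_j); the resulting 7x7 Cartan matrix is
[[2, 0, 0, -1, 0, -1, 0], [0, 2, 0, 0, -1, 0, -1], [0, 0, 2, 0, 0, 0, -1], [-1, 0, 0, 2, 0, 0, 0], [0, -1, 0, 0, 2, -1, 0], [-1, 0, 0, 0, -1, 2, 0], [0, -1, -2, 0, 0, 0, 2]].
The roots have two lengths (squared-length ratio 2:1); the short ones are alpha_{3}. The associated Dynkin diagram is a chain of 7 nodes with a double edge at one end; the terminal node there is the unique short simple root (B_7), so the type is B_7 (the algebra so(15)).

B7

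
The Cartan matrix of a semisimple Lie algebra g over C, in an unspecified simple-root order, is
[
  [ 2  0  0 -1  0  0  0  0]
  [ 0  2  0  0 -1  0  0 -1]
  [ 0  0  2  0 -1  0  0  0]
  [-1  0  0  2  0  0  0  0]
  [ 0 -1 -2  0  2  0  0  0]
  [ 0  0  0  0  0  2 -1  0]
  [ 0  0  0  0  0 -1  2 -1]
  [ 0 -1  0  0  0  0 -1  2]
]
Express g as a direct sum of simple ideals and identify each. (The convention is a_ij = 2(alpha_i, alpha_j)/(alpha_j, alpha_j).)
A2 ⊕ B6

The diagram associated to this matrix has two connected components: the simple roots {alpha_1, alpha_4} form a chain of 2 nodes with single edges (A_2), and {alpha_2, alpha_3, alpha_5, alpha_6, alpha_7, alpha_8} form a chain of 6 nodes with a double edge at one end; the terminal node there is the unique short simple root (B_6). A semisimple Lie algebra decomposes uniquely as the direct sum of simple ideals, one per connected component of its Dynkin diagram, so g ≅ A_2 ⊕ B_6 (dimension 8 + 78 = 86).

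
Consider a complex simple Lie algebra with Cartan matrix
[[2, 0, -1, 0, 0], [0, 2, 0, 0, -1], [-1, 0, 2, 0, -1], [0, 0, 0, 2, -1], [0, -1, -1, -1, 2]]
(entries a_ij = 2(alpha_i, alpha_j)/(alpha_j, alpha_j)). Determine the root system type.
type D_5

The matrix has rank 5 with 2's on the diagonal. Reading the off-diagonal entries as Dynkin edges (a single edge where a_ij = a_ji = -1; a double or triple edge where a_ij * a_ji = 2 or 3), the diagram is a chain of 3 nodes with a fork of two nodes at one end (D_5). One simple-root ordering that puts it in standard form is (alpha_1, alpha_3, alpha_5, alpha_2, alpha_4). So the algebra is type D_5, i.e. so(10).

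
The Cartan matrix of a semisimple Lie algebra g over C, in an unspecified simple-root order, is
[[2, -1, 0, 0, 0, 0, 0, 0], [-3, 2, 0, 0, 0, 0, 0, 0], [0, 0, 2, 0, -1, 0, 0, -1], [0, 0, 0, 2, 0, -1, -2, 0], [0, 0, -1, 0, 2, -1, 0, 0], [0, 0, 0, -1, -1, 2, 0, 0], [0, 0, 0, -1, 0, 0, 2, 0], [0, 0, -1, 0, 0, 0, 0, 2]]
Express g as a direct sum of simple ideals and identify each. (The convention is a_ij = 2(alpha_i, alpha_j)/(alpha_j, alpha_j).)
B_6 ⊕ G_2

The diagram associated to this matrix has two connected components: the simple roots {alpha_3, alpha_4, alpha_5, alpha_6, alpha_7, alpha_8} form a chain of 6 nodes with a double edge at one end; the terminal node there is the unique short simple root (B_6), and {alpha_1, alpha_2} form two nodes joined by a triple edge (G_2). A semisimple Lie algebra decomposes uniquely as the direct sum of simple ideals, one per connected component of its Dynkin diagram, so g ≅ B_6 ⊕ G_2 (dimension 78 + 14 = 92).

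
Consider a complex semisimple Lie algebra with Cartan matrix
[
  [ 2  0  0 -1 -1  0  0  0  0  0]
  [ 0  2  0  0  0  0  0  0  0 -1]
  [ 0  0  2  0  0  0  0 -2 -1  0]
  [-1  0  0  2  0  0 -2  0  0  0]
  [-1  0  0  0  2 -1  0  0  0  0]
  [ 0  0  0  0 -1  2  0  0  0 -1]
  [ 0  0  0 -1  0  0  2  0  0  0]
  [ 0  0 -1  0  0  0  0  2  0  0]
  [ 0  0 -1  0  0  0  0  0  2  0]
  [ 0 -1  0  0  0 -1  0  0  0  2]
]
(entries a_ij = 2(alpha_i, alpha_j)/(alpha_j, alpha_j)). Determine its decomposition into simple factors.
B3 ⊕ B7

The diagram associated to this matrix has two connected components: the simple roots {alpha_3, alpha_8, alpha_9} form a chain of 3 nodes with a double edge at one end; the terminal node there is the unique short simple root (B_3), and {alpha_1, alpha_2, alpha_4, alpha_5, alpha_6, alpha_7, alpha_10} form a chain of 7 nodes with a double edge at one end; the terminal node there is the unique short simple root (B_7). A semisimple Lie algebra decomposes uniquely as the direct sum of simple ideals, one per connected component of its Dynkin diagram, so g ≅ B_3 ⊕ B_7 (dimension 21 + 105 = 126).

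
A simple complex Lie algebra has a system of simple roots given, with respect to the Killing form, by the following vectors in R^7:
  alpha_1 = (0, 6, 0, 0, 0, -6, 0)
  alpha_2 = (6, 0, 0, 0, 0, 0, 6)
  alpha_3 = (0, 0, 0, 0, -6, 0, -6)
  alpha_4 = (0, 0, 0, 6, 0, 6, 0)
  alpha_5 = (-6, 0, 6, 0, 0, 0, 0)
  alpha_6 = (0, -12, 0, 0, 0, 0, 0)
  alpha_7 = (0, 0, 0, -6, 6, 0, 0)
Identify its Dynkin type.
Compute the Cartan integers a_ij = 2(alpha_i, alpha_j)/(alpha_j, alpha_j); the resulting 7x7 Cartan matrix is
[[2, 0, 0, -1, 0, -1, 0], [0, 2, -1, 0, -1, 0, 0], [0, -1, 2, 0, 0, 0, -1], [-1, 0, 0, 2, 0, 0, -1], [0, -1, 0, 0, 2, 0, 0], [-2, 0, 0, 0, 0, 2, 0], [0, 0, -1, -1, 0, 0, 2]].
The roots have two lengths (squared-length ratio 2:1); the short ones are alpha_{1,2,3,4,5,7}. The associated Dynkin diagram is a chain of 7 nodes with a double edge at one end; the terminal node there is the unique long simple root (C_7), so the type is C_7 (the algebra sp(14)).

C_7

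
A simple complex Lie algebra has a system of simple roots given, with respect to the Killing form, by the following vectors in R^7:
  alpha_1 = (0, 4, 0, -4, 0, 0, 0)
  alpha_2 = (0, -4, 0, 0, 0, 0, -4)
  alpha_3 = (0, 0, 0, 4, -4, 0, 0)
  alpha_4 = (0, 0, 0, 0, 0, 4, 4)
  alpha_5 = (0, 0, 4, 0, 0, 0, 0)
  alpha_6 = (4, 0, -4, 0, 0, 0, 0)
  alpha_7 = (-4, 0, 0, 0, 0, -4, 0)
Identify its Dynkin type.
B_7 (so(15))

Compute the Cartan integers a_ij = 2(alpha_i, alpha_j)/(alpha_j, alpha_j); the resulting 7x7 Cartan matrix is
[[2, -1, -1, 0, 0, 0, 0], [-1, 2, 0, -1, 0, 0, 0], [-1, 0, 2, 0, 0, 0, 0], [0, -1, 0, 2, 0, 0, -1], [0, 0, 0, 0, 2, -1, 0], [0, 0, 0, 0, -2, 2, -1], [0, 0, 0, -1, 0, -1, 2]].
The roots have two lengths (squared-length ratio 2:1); the short ones are alpha_{5}. The associated Dynkin diagram is a chain of 7 nodes with a double edge at one end; the terminal node there is the unique short simple root (B_7), so the type is B_7 (the algebra so(15)).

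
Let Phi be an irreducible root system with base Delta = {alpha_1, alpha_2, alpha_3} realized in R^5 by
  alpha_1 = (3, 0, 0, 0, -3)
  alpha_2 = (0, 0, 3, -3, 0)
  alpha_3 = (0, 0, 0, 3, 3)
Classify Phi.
Compute the Cartan integers a_ij = 2(alpha_i, alpha_j)/(alpha_j, alpha_j); the resulting 3x3 Cartan matrix is
[[2, 0, -1], [0, 2, -1], [-1, -1, 2]].
All simple roots have the same length, so the diagram is simply laced. The associated Dynkin diagram is a chain of 3 nodes with single edges (A_3), so the type is A_3 (the algebra sl(4)).

A_3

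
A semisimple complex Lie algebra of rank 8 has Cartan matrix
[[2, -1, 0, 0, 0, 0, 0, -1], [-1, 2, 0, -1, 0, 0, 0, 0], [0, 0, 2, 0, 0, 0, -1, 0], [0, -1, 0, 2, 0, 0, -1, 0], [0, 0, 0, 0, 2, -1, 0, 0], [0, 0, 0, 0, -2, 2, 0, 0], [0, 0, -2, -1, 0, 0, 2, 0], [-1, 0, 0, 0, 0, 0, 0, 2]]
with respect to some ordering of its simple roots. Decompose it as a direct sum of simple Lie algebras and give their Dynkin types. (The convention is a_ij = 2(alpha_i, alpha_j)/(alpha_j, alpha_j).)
The diagram associated to this matrix has two connected components: the simple roots {alpha_5, alpha_6} form a chain of 2 nodes with a double edge at one end; the terminal node there is the unique short simple root (B_2), and {alpha_1, alpha_2, alpha_3, alpha_4, alpha_7, alpha_8} form a chain of 6 nodes with a double edge at one end; the terminal node there is the unique short simple root (B_6). A semisimple Lie algebra decomposes uniquely as the direct sum of simple ideals, one per connected component of its Dynkin diagram, so g ≅ B_2 ⊕ B_6 (dimension 10 + 78 = 88).

type B_2 + type B_6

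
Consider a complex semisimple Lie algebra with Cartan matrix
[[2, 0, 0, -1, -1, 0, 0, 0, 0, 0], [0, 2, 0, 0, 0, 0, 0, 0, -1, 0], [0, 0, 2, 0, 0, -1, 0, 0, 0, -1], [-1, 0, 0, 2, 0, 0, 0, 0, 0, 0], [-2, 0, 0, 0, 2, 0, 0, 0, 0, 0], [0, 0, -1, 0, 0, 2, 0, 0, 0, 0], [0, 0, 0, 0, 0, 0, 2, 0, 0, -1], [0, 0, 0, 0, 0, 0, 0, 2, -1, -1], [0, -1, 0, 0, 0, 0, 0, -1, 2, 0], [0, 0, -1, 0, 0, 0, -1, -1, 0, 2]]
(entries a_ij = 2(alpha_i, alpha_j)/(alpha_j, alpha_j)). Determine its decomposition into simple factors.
The diagram associated to this matrix has two connected components: the simple roots {alpha_1, alpha_4, alpha_5} form a chain of 3 nodes with a double edge at one end; the terminal node there is the unique long simple root (C_3), and {alpha_2, alpha_3, alpha_6, alpha_7, alpha_8, alpha_9, alpha_10} form a chain of 6 nodes with one extra node attached to the third node from one end (E_7). A semisimple Lie algebra decomposes uniquely as the direct sum of simple ideals, one per connected component of its Dynkin diagram, so g ≅ C_3 ⊕ E_7 (dimension 21 + 133 = 154).

C3 ⊕ E7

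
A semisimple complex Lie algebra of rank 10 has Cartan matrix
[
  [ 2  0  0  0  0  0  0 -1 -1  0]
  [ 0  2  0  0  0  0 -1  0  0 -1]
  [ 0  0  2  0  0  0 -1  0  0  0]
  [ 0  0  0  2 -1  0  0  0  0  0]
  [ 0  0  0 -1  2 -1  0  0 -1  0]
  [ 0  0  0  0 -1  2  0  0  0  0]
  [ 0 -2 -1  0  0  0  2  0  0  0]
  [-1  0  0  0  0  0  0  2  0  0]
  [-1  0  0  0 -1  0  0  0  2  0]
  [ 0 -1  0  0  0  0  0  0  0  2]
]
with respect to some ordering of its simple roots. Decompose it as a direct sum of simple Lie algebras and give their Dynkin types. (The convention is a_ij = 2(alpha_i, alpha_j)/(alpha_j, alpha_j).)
The diagram associated to this matrix has two connected components: the simple roots {alpha_1, alpha_4, alpha_5, alpha_6, alpha_8, alpha_9} form a chain of 4 nodes with a fork of two nodes at one end (D_6), and {alpha_2, alpha_3, alpha_7, alpha_10} form a chain of 4 nodes with a double edge between the middle two (F_4). A semisimple Lie algebra decomposes uniquely as the direct sum of simple ideals, one per connected component of its Dynkin diagram, so g ≅ D_6 ⊕ F_4 (dimension 66 + 52 = 118).

type D_6 ⊕ type F_4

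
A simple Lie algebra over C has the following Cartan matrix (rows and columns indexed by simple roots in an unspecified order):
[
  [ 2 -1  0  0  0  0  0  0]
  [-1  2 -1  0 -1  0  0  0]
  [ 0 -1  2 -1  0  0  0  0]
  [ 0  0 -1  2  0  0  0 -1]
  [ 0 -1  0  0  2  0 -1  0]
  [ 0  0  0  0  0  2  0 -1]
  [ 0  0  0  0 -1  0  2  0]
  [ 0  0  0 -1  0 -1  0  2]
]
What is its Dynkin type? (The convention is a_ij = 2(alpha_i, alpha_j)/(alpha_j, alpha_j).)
type E_8

The matrix has rank 8 with 2's on the diagonal. Reading the off-diagonal entries as Dynkin edges (a single edge where a_ij = a_ji = -1; a double or triple edge where a_ij * a_ji = 2 or 3), the diagram is a chain of 7 nodes with one extra node attached to the third node from one end (E_8). One simple-root ordering that puts it in standard form is (alpha_7, alpha_1, alpha_5, alpha_2, alpha_3, alpha_4, alpha_8, alpha_6). So the algebra is type E_8.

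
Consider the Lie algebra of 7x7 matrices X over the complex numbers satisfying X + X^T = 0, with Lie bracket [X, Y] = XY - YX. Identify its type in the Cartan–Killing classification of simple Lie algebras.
This is so(7) with 7 odd, which has dimension 7(7-1)/2 = 21 and rank (7-1)/2 = 3. In the classification of classical Lie algebras, the orthogonal algebra so(2n+1) in an odd number of variables has type B_n; here n = 3, so the Dynkin diagram is a chain of 3 nodes with a double edge at one end; the terminal node there is the unique short simple root (B_3). Hence the type is B_3.

B3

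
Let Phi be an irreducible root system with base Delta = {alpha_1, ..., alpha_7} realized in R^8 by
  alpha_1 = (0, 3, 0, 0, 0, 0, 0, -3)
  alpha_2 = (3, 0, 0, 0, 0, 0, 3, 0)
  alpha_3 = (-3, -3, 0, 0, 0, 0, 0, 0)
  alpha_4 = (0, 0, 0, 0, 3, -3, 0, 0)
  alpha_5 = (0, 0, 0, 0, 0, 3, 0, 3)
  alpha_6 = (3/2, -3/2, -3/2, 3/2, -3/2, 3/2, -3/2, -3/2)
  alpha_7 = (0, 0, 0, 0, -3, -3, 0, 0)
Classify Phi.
Compute the Cartan integers a_ij = 2(alpha_i, alpha_j)/(alpha_j, alpha_j); the resulting 7x7 Cartan matrix is
[[2, 0, -1, 0, -1, 0, 0], [0, 2, -1, 0, 0, 0, 0], [-1, -1, 2, 0, 0, 0, 0], [0, 0, 0, 2, -1, -1, 0], [-1, 0, 0, -1, 2, 0, -1], [0, 0, 0, -1, 0, 2, 0], [0, 0, 0, 0, -1, 0, 2]].
All simple roots have the same length, so the diagram is simply laced. The associated Dynkin diagram is a chain of 6 nodes with one extra node attached to the third node from one end (E_7), so the type is E_7.

type E_7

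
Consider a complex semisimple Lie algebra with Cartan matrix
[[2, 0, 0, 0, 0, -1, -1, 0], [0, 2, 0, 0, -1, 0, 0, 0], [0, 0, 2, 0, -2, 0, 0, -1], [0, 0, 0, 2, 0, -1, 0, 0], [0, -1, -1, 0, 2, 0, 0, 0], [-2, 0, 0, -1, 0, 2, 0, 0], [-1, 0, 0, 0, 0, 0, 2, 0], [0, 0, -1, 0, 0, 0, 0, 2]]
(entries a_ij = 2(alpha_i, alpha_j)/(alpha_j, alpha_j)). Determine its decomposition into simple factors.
The diagram associated to this matrix has two connected components: the simple roots {alpha_1, alpha_4, alpha_6, alpha_7} form a chain of 4 nodes with a double edge between the middle two (F_4), and {alpha_2, alpha_3, alpha_5, alpha_8} form a chain of 4 nodes with a double edge between the middle two (F_4). A semisimple Lie algebra decomposes uniquely as the direct sum of simple ideals, one per connected component of its Dynkin diagram, so g ≅ F_4 ⊕ F_4 (dimension 52 + 52 = 104).

type F_4 ⊕ type F_4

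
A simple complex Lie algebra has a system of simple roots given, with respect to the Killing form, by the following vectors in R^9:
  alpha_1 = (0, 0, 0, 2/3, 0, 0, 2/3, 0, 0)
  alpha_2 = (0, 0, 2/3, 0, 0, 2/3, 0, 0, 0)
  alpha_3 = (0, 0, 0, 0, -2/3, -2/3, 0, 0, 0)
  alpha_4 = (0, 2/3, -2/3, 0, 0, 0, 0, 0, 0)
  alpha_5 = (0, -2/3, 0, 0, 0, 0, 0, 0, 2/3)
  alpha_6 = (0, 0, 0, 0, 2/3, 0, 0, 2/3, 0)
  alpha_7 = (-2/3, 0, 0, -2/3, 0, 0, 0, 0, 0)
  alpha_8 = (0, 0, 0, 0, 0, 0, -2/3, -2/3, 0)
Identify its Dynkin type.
A8

Compute the Cartan integers a_ij = 2(alpha_i, alpha_j)/(alpha_j, alpha_j); the resulting 8x8 Cartan matrix is
[[2, 0, 0, 0, 0, 0, -1, -1], [0, 2, -1, -1, 0, 0, 0, 0], [0, -1, 2, 0, 0, -1, 0, 0], [0, -1, 0, 2, -1, 0, 0, 0], [0, 0, 0, -1, 2, 0, 0, 0], [0, 0, -1, 0, 0, 2, 0, -1], [-1, 0, 0, 0, 0, 0, 2, 0], [-1, 0, 0, 0, 0, -1, 0, 2]].
All simple roots have the same length, so the diagram is simply laced. The associated Dynkin diagram is a chain of 8 nodes with single edges (A_8), so the type is A_8 (the algebra sl(9)).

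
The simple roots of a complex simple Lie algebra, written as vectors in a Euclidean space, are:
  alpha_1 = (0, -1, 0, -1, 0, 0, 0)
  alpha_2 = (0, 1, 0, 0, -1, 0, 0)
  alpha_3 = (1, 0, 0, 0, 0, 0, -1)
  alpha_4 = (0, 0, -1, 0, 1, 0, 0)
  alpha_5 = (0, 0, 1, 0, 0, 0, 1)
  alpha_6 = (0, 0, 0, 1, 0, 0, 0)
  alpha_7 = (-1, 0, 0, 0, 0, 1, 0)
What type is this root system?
B_7

Compute the Cartan integers a_ij = 2(alpha_i, alpha_j)/(alpha_j, alpha_j); the resulting 7x7 Cartan matrix is
[[2, -1, 0, 0, 0, -2, 0], [-1, 2, 0, -1, 0, 0, 0], [0, 0, 2, 0, -1, 0, -1], [0, -1, 0, 2, -1, 0, 0], [0, 0, -1, -1, 2, 0, 0], [-1, 0, 0, 0, 0, 2, 0], [0, 0, -1, 0, 0, 0, 2]].
The roots have two lengths (squared-length ratio 2:1); the short ones are alpha_{6}. The associated Dynkin diagram is a chain of 7 nodes with a double edge at one end; the terminal node there is the unique short simple root (B_7), so the type is B_7 (the algebra so(15)).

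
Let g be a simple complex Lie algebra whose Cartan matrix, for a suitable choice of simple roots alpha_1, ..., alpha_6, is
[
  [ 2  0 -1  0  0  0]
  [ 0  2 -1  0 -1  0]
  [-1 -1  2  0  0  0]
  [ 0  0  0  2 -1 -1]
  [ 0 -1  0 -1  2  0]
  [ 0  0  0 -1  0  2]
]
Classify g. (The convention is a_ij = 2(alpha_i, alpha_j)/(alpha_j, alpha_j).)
A6

The matrix has rank 6 with 2's on the diagonal. Reading the off-diagonal entries as Dynkin edges (a single edge where a_ij = a_ji = -1; a double or triple edge where a_ij * a_ji = 2 or 3), the diagram is a chain of 6 nodes with single edges (A_6). One simple-root ordering that puts it in standard form is (alpha_6, alpha_4, alpha_5, alpha_2, alpha_3, alpha_1). So the algebra is type A_6, i.e. sl(7).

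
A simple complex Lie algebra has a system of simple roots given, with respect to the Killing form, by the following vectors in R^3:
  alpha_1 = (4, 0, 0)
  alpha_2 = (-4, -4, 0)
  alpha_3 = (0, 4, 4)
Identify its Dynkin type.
Compute the Cartan integers a_ij = 2(alpha_i, alpha_j)/(alpha_j, alpha_j); the resulting 3x3 Cartan matrix is
[[2, -1, 0], [-2, 2, -1], [0, -1, 2]].
The roots have two lengths (squared-length ratio 2:1); the short ones are alpha_{1}. The associated Dynkin diagram is a chain of 3 nodes with a double edge at one end; the terminal node there is the unique short simple root (B_3), so the type is B_3 (the algebra so(7)).

B_3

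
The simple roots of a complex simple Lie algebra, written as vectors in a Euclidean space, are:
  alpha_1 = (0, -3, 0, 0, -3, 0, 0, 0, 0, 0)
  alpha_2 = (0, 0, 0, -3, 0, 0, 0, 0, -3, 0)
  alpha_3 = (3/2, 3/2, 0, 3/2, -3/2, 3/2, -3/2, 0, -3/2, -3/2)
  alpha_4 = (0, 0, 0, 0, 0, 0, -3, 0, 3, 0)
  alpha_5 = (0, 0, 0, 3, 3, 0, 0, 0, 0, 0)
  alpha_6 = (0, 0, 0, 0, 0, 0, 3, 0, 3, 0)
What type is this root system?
E_6

Compute the Cartan integers a_ij = 2(alpha_i, alpha_j)/(alpha_j, alpha_j); the resulting 6x6 Cartan matrix is
[[2, 0, 0, 0, -1, 0], [0, 2, 0, -1, -1, -1], [0, 0, 2, 0, 0, -1], [0, -1, 0, 2, 0, 0], [-1, -1, 0, 0, 2, 0], [0, -1, -1, 0, 0, 2]].
All simple roots have the same length, so the diagram is simply laced. The associated Dynkin diagram is a chain of 5 nodes with one extra node attached to the third node from one end (E_6), so the type is E_6.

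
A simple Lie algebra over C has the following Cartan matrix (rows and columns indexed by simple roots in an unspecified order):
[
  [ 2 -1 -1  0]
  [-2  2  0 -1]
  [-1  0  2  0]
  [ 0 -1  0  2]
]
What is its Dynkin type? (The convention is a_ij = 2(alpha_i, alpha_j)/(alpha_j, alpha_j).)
F_4

The matrix has rank 4 with 2's on the diagonal. Reading the off-diagonal entries as Dynkin edges (a single edge where a_ij = a_ji = -1; a double or triple edge where a_ij * a_ji = 2 or 3), the diagram is a chain of 4 nodes with a double edge between the middle two (F_4). One simple-root ordering that puts it in standard form is (alpha_4, alpha_2, alpha_1, alpha_3). So the algebra is type F_4.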